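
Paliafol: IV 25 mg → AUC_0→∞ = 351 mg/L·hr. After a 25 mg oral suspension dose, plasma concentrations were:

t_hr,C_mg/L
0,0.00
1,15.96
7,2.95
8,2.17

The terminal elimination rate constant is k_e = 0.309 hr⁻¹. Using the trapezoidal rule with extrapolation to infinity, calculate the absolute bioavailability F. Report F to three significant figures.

Trapezoidal AUC_0→8 (oral suspension):
  [0→1]: (0.00+15.96)/2 × 1 = 7.98
  [1→7]: (15.96+2.95)/2 × 6 = 56.73
  [7→8]: (2.95+2.17)/2 × 1 = 2.56
  Sum = 67.27 mg/L·hr
Tail: C_last/k_e = 2.17/0.309 = 7.023
AUC_0→∞ (oral suspension) = 67.27 + 7.023 = 74.293 mg/L·hr
F = (AUC_ev/D_ev)/(AUC_iv/D_iv) = (74.293/25)/(351/25) = 2.97172/14.04 = 0.2117

F = 0.212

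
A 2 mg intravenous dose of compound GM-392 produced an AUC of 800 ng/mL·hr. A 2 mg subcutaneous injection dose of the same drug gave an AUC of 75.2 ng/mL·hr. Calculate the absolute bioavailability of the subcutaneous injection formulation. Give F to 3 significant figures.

F = (AUC_ev / D_ev) / (AUC_iv / D_iv)
  = (75.2/2) / (800/2)
  = 37.6 / 400 = 0.0940

F = 0.0940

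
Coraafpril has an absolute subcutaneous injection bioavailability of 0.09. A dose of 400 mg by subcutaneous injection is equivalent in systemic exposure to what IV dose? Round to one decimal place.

D_iv = 36.0 mg

Systemic exposure from an extravascular dose = F × D_ev, so the equivalent IV dose is F × D_ev.
D_iv = F × D_ev = 0.09 × 400 = 36 mg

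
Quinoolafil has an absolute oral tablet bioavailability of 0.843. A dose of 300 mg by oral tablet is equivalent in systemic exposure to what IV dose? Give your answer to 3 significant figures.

Systemic exposure from an extravascular dose = F × D_ev, so the equivalent IV dose is F × D_ev.
D_iv = F × D_ev = 0.843 × 300 = 252.9 mg

D_iv = 253 mg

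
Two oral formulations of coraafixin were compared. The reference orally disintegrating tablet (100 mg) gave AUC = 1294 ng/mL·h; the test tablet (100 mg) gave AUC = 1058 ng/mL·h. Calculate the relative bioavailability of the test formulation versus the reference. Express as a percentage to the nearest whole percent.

F_rel = 82%

F_rel = (AUC_test/D_test) / (AUC_ref/D_ref)
      = (1058/100) / (1294/100)
      = 10.58 / 12.94 = 0.8176 = 81.76%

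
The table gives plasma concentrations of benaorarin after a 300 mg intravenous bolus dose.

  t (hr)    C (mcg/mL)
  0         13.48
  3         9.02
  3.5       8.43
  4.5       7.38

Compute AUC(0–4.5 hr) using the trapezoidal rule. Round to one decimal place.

Trapezoidal AUC_0→4.5:
  [0→3]: (13.48+9.02)/2 × 3 = 33.75
  [3→3.5]: (9.02+8.43)/2 × 0.5 = 4.3625
  [3.5→4.5]: (8.43+7.38)/2 × 1 = 7.905
  Sum = 46.0175 mcg/mL·hr

AUC = 46.0 mcg/mL·hr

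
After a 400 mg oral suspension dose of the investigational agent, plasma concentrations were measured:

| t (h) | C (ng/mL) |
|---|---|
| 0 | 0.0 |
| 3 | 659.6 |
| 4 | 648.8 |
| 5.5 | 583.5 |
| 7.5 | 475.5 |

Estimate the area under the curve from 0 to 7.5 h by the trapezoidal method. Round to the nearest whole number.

AUC = 3627 ng/mL·h

Trapezoidal AUC_0→7.5:
  [0→3]: (0.0+659.6)/2 × 3 = 989.4
  [3→4]: (659.6+648.8)/2 × 1 = 654.2
  [4→5.5]: (648.8+583.5)/2 × 1.5 = 924.225
  [5.5→7.5]: (583.5+475.5)/2 × 2 = 1059.0
  Sum = 3626.825 ng/mL·h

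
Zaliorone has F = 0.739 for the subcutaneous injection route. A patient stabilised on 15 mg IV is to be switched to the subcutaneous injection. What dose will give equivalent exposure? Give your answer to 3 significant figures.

D_subcutaneous = 20.3 mg

For equal systemic exposure: F × D_ev = D_iv
D_ev = D_iv / F = 15 / 0.739 = 20.2977 mg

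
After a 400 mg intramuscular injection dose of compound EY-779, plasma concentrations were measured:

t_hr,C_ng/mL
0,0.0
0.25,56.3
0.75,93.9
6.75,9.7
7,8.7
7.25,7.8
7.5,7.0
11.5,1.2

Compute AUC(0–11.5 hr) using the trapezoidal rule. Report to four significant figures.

Trapezoidal AUC_0→11.5:
  [0→0.25]: (0.0+56.3)/2 × 0.25 = 7.0375
  [0.25→0.75]: (56.3+93.9)/2 × 0.5 = 37.55
  [0.75→6.75]: (93.9+9.7)/2 × 6 = 310.8
  [6.75→7]: (9.7+8.7)/2 × 0.25 = 2.3
  [7→7.25]: (8.7+7.8)/2 × 0.25 = 2.0625
  [7.25→7.5]: (7.8+7.0)/2 × 0.25 = 1.85
  [7.5→11.5]: (7.0+1.2)/2 × 4 = 16.4
  Sum = 378.0 ng/mL·hr

AUC = 378.0 ng/mL·hr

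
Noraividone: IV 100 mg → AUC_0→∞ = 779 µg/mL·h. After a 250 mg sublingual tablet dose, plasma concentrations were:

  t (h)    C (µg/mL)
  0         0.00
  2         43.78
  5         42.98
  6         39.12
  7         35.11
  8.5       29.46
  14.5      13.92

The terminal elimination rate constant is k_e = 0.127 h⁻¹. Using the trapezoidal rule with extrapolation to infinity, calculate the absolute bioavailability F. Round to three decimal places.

Trapezoidal AUC_0→14.5 (sublingual tablet):
  [0→2]: (0.00+43.78)/2 × 2 = 43.78
  [2→5]: (43.78+42.98)/2 × 3 = 130.14
  [5→6]: (42.98+39.12)/2 × 1 = 41.05
  [6→7]: (39.12+35.11)/2 × 1 = 37.115
  [7→8.5]: (35.11+29.46)/2 × 1.5 = 48.4275
  [8.5→14.5]: (29.46+13.92)/2 × 6 = 130.14
  Sum = 430.6525 µg/mL·h
Tail: C_last/k_e = 13.92/0.127 = 109.606
AUC_0→∞ (sublingual tablet) = 430.6525 + 109.606 = 540.2585 µg/mL·h
F = (AUC_ev/D_ev)/(AUC_iv/D_iv) = (540.2585/250)/(779/100) = 2.161034/7.79 = 0.2774

F = 0.277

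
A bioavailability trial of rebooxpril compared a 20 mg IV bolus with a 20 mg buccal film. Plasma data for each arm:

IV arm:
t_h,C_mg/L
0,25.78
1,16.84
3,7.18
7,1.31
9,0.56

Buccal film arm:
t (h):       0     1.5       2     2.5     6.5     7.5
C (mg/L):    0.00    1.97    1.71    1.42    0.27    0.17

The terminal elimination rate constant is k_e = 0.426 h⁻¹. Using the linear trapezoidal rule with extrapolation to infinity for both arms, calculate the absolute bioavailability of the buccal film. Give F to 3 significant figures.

Trapezoidal AUC_0→9 (IV):
  [0→1]: (25.78+16.84)/2 × 1 = 21.31
  [1→3]: (16.84+7.18)/2 × 2 = 24.02
  [3→7]: (7.18+1.31)/2 × 4 = 16.98
  [7→9]: (1.31+0.56)/2 × 2 = 1.87
  Sum = 64.18 mg/L·h
IV tail: 0.56/0.426 = 1.315; AUC_iv,0→∞ = 64.18 + 1.315 = 65.495 mg/L·h
Trapezoidal AUC_0→7.5 (buccal film):
  [0→1.5]: (0.00+1.97)/2 × 1.5 = 1.4775
  [1.5→2]: (1.97+1.71)/2 × 0.5 = 0.92
  [2→2.5]: (1.71+1.42)/2 × 0.5 = 0.7825
  [2.5→6.5]: (1.42+0.27)/2 × 4 = 3.38
  [6.5→7.5]: (0.27+0.17)/2 × 1 = 0.22
  Sum = 6.78 mg/L·h
buccal film tail: 0.17/0.426 = 0.399; AUC_ev,0→∞ = 6.78 + 0.399 = 7.179 mg/L·h
F = (AUC_ev/D_ev)/(AUC_iv/D_iv) = (7.179/20)/(65.495/20) = 0.35895/3.27475 = 0.1096

F = 0.110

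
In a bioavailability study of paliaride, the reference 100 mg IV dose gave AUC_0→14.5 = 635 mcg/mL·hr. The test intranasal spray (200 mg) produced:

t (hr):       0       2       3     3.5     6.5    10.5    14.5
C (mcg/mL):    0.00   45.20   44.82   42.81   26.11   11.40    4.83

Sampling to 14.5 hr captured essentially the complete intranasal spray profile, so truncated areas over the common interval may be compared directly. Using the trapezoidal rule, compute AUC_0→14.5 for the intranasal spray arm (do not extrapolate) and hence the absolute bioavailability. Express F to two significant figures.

Trapezoidal AUC_0→14.5 (intranasal spray):
  [0→2]: (0.00+45.20)/2 × 2 = 45.2
  [2→3]: (45.20+44.82)/2 × 1 = 45.01
  [3→3.5]: (44.82+42.81)/2 × 0.5 = 21.9075
  [3.5→6.5]: (42.81+26.11)/2 × 3 = 103.38
  [6.5→10.5]: (26.11+11.40)/2 × 4 = 75.02
  [10.5→14.5]: (11.40+4.83)/2 × 4 = 32.46
  Sum = 322.9775 mcg/mL·hr
F = (AUC_ev/D_ev)/(AUC_iv/D_iv) = (322.9775/200)/(635/100) = 1.6148875/6.35 = 0.2543

F = 0.25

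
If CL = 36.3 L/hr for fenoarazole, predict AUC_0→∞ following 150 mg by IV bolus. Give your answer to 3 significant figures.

AUC_0→∞ = Dose_iv / CL
        = 150 / 36.3 = 4.13223 mg/L·hr

AUC = 4.13 mg/L·hr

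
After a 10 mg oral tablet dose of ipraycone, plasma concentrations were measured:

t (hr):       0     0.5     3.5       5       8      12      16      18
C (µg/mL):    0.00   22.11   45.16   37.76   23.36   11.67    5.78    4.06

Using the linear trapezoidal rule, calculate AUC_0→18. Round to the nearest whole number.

AUC = 375 µg/mL·hr

Trapezoidal AUC_0→18:
  [0→0.5]: (0.00+22.11)/2 × 0.5 = 5.5275
  [0.5→3.5]: (22.11+45.16)/2 × 3 = 100.905
  [3.5→5]: (45.16+37.76)/2 × 1.5 = 62.19
  [5→8]: (37.76+23.36)/2 × 3 = 91.68
  [8→12]: (23.36+11.67)/2 × 4 = 70.06
  [12→16]: (11.67+5.78)/2 × 4 = 34.9
  [16→18]: (5.78+4.06)/2 × 2 = 9.84
  Sum = 375.1025 µg/mL·hr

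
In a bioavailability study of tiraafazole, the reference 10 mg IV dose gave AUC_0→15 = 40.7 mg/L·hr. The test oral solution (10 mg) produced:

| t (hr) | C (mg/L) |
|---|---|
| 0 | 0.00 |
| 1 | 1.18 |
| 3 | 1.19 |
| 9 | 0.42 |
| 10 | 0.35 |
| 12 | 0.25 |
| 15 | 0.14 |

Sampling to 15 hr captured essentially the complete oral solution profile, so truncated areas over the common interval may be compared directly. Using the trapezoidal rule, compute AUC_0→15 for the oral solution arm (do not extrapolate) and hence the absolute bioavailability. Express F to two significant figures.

Trapezoidal AUC_0→15 (oral solution):
  [0→1]: (0.00+1.18)/2 × 1 = 0.59
  [1→3]: (1.18+1.19)/2 × 2 = 2.37
  [3→9]: (1.19+0.42)/2 × 6 = 4.83
  [9→10]: (0.42+0.35)/2 × 1 = 0.385
  [10→12]: (0.35+0.25)/2 × 2 = 0.6
  [12→15]: (0.25+0.14)/2 × 3 = 0.585
  Sum = 9.36 mg/L·hr
F = (AUC_ev/D_ev)/(AUC_iv/D_iv) = (9.36/10)/(40.7/10) = 0.936/4.07 = 0.2300

F = 0.23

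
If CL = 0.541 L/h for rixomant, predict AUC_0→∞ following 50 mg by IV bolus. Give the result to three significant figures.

AUC_0→∞ = Dose_iv / CL
        = 50 / 0.541 = 92.4214 mg/L·h

AUC = 92.4 mg/L·h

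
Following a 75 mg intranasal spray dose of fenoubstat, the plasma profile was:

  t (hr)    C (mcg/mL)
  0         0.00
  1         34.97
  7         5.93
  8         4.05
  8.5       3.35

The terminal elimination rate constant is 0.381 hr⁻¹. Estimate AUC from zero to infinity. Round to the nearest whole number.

AUC = 156 mcg/mL·hr

Trapezoidal AUC_0→8.5:
  [0→1]: (0.00+34.97)/2 × 1 = 17.485
  [1→7]: (34.97+5.93)/2 × 6 = 122.7
  [7→8]: (5.93+4.05)/2 × 1 = 4.99
  [8→8.5]: (4.05+3.35)/2 × 0.5 = 1.85
  Sum = 147.025 mcg/mL·hr
Extrapolated tail: C_last / k_e = 3.35 / 0.381 = 8.793
AUC_0→∞ = 147.025 + 8.793 = 155.818 mcg/mL·hr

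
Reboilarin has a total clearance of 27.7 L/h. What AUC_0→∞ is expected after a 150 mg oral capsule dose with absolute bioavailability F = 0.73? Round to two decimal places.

AUC_0→∞ = F × Dose / CL
        = 0.73 × 150 / 27.7 = 3.95307 mg/L·h

AUC = 3.95 mg/L·h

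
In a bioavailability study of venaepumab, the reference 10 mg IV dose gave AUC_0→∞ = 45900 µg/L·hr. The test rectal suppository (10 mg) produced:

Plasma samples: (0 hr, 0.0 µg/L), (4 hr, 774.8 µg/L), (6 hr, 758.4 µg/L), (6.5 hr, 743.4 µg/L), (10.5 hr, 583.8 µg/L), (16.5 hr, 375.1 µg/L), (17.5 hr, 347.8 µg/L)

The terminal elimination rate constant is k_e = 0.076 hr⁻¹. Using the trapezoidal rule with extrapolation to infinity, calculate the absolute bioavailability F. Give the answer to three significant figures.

F = 0.303

Trapezoidal AUC_0→17.5 (rectal suppository):
  [0→4]: (0.0+774.8)/2 × 4 = 1549.6
  [4→6]: (774.8+758.4)/2 × 2 = 1533.2
  [6→6.5]: (758.4+743.4)/2 × 0.5 = 375.45
  [6.5→10.5]: (743.4+583.8)/2 × 4 = 2654.4
  [10.5→16.5]: (583.8+375.1)/2 × 6 = 2876.7
  [16.5→17.5]: (375.1+347.8)/2 × 1 = 361.45
  Sum = 9350.8 µg/L·hr
Tail: C_last/k_e = 347.8/0.076 = 4576.316
AUC_0→∞ (rectal suppository) = 9350.8 + 4576.316 = 13927.116 µg/L·hr
F = (AUC_ev/D_ev)/(AUC_iv/D_iv) = (13927.116/10)/(45900/10) = 1392.7116/4590 = 0.3034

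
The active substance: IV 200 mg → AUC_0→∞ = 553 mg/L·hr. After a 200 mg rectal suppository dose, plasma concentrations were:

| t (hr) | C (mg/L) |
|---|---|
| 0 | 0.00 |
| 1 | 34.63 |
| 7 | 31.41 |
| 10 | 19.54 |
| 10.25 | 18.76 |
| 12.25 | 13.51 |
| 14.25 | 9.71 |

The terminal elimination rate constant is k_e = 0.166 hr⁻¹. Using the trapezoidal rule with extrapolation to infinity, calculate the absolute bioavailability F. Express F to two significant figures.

F = 0.74

Trapezoidal AUC_0→14.25 (rectal suppository):
  [0→1]: (0.00+34.63)/2 × 1 = 17.315
  [1→7]: (34.63+31.41)/2 × 6 = 198.12
  [7→10]: (31.41+19.54)/2 × 3 = 76.425
  [10→10.25]: (19.54+18.76)/2 × 0.25 = 4.7875
  [10.25→12.25]: (18.76+13.51)/2 × 2 = 32.27
  [12.25→14.25]: (13.51+9.71)/2 × 2 = 23.22
  Sum = 352.1375 mg/L·hr
Tail: C_last/k_e = 9.71/0.166 = 58.494
AUC_0→∞ (rectal suppository) = 352.1375 + 58.494 = 410.6315 mg/L·hr
F = (AUC_ev/D_ev)/(AUC_iv/D_iv) = (410.6315/200)/(553/200) = 2.0531575/2.765 = 0.7426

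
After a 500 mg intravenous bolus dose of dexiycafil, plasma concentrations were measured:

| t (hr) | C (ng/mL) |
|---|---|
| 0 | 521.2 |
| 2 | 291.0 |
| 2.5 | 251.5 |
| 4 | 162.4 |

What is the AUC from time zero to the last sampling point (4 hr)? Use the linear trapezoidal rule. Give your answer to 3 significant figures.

AUC = 1260 ng/mL·hr

Trapezoidal AUC_0→4:
  [0→2]: (521.2+291.0)/2 × 2 = 812.2
  [2→2.5]: (291.0+251.5)/2 × 0.5 = 135.625
  [2.5→4]: (251.5+162.4)/2 × 1.5 = 310.425
  Sum = 1258.25 ng/mL·hr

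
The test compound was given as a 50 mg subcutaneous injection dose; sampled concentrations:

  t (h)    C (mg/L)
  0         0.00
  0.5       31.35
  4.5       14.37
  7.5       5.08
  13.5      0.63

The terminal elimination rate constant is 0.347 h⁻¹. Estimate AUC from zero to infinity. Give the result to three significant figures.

AUC = 147 mg/L·h

Trapezoidal AUC_0→13.5:
  [0→0.5]: (0.00+31.35)/2 × 0.5 = 7.8375
  [0.5→4.5]: (31.35+14.37)/2 × 4 = 91.44
  [4.5→7.5]: (14.37+5.08)/2 × 3 = 29.175
  [7.5→13.5]: (5.08+0.63)/2 × 6 = 17.13
  Sum = 145.5825 mg/L·h
Extrapolated tail: C_last / k_e = 0.63 / 0.347 = 1.816
AUC_0→∞ = 145.5825 + 1.816 = 147.3985 mg/L·h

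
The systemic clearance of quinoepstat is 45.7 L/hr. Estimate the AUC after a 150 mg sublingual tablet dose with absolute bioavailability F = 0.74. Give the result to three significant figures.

AUC = 2.43 mg/L·hr

AUC_0→∞ = F × Dose / CL
        = 0.74 × 150 / 45.7 = 2.42888 mg/L·hr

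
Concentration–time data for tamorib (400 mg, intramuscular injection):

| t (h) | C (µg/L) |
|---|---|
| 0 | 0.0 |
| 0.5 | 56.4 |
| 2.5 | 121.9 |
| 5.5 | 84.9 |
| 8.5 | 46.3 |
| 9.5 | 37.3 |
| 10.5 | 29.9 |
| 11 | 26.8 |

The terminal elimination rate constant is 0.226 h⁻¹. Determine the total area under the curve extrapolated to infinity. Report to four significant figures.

AUC = 907.6 µg/L·h

Trapezoidal AUC_0→11:
  [0→0.5]: (0.0+56.4)/2 × 0.5 = 14.1
  [0.5→2.5]: (56.4+121.9)/2 × 2 = 178.3
  [2.5→5.5]: (121.9+84.9)/2 × 3 = 310.2
  [5.5→8.5]: (84.9+46.3)/2 × 3 = 196.8
  [8.5→9.5]: (46.3+37.3)/2 × 1 = 41.8
  [9.5→10.5]: (37.3+29.9)/2 × 1 = 33.6
  [10.5→11]: (29.9+26.8)/2 × 0.5 = 14.175
  Sum = 788.975 µg/L·h
Extrapolated tail: C_last / k_e = 26.8 / 0.226 = 118.584
AUC_0→∞ = 788.975 + 118.584 = 907.559 µg/L·h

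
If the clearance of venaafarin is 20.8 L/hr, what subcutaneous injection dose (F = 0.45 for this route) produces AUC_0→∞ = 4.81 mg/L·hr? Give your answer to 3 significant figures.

Dose = CL × AUC_0→∞ / F
     = 20.8 × 4.81 / 0.45 = 222.329 mg

Dose = 222 mg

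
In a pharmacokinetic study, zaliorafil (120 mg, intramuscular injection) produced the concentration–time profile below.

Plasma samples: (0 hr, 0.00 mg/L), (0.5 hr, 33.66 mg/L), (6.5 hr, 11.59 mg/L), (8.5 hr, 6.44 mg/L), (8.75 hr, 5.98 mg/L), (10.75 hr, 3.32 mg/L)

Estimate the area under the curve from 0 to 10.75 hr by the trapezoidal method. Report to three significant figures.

AUC = 173 mg/L·hr

Trapezoidal AUC_0→10.75:
  [0→0.5]: (0.00+33.66)/2 × 0.5 = 8.415
  [0.5→6.5]: (33.66+11.59)/2 × 6 = 135.75
  [6.5→8.5]: (11.59+6.44)/2 × 2 = 18.03
  [8.5→8.75]: (6.44+5.98)/2 × 0.25 = 1.5525
  [8.75→10.75]: (5.98+3.32)/2 × 2 = 9.3
  Sum = 173.0475 mg/L·hr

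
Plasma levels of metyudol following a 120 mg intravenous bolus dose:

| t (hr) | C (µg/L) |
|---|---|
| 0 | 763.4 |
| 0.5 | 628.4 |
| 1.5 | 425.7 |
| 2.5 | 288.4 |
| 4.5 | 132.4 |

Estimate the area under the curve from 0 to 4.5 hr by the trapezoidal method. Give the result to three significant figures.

AUC = 1650 µg/L·hr

Trapezoidal AUC_0→4.5:
  [0→0.5]: (763.4+628.4)/2 × 0.5 = 347.95
  [0.5→1.5]: (628.4+425.7)/2 × 1 = 527.05
  [1.5→2.5]: (425.7+288.4)/2 × 1 = 357.05
  [2.5→4.5]: (288.4+132.4)/2 × 2 = 420.8
  Sum = 1652.85 µg/L·hr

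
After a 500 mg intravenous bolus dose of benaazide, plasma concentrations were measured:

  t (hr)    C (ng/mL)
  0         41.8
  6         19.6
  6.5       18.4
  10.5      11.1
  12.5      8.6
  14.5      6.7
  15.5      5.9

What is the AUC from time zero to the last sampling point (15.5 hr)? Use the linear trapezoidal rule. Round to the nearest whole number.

AUC = 294 ng/mL·hr

Trapezoidal AUC_0→15.5:
  [0→6]: (41.8+19.6)/2 × 6 = 184.2
  [6→6.5]: (19.6+18.4)/2 × 0.5 = 9.5
  [6.5→10.5]: (18.4+11.1)/2 × 4 = 59.0
  [10.5→12.5]: (11.1+8.6)/2 × 2 = 19.7
  [12.5→14.5]: (8.6+6.7)/2 × 2 = 15.3
  [14.5→15.5]: (6.7+5.9)/2 × 1 = 6.3
  Sum = 294.0 ng/mL·hr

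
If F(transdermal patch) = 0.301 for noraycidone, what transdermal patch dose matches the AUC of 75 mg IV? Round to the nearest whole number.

For equal systemic exposure: F × D_ev = D_iv
D_ev = D_iv / F = 75 / 0.301 = 249.169 mg

D_transdermal = 249 mg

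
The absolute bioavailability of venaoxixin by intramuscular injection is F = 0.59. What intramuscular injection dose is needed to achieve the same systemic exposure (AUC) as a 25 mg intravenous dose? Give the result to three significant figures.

For equal systemic exposure: F × D_ev = D_iv
D_ev = D_iv / F = 25 / 0.59 = 42.3729 mg

D_intramuscular = 42.4 mg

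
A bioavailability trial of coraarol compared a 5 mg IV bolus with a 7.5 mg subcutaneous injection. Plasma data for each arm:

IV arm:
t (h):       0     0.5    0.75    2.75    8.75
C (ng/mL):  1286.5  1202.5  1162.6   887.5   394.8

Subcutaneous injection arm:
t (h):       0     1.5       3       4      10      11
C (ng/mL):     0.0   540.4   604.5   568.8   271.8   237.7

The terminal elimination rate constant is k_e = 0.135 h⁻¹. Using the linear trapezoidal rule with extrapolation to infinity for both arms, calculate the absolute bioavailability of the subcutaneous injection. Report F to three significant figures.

Trapezoidal AUC_0→8.75 (IV):
  [0→0.5]: (1286.5+1202.5)/2 × 0.5 = 622.25
  [0.5→0.75]: (1202.5+1162.6)/2 × 0.25 = 295.6375
  [0.75→2.75]: (1162.6+887.5)/2 × 2 = 2050.1
  [2.75→8.75]: (887.5+394.8)/2 × 6 = 3846.9
  Sum = 6814.8875 ng/mL·h
IV tail: 394.8/0.135 = 2924.444; AUC_iv,0→∞ = 6814.8875 + 2924.444 = 9739.3315 ng/mL·h
Trapezoidal AUC_0→11 (subcutaneous injection):
  [0→1.5]: (0.0+540.4)/2 × 1.5 = 405.3
  [1.5→3]: (540.4+604.5)/2 × 1.5 = 858.675
  [3→4]: (604.5+568.8)/2 × 1 = 586.65
  [4→10]: (568.8+271.8)/2 × 6 = 2521.8
  [10→11]: (271.8+237.7)/2 × 1 = 254.75
  Sum = 4627.175 ng/mL·h
subcutaneous injection tail: 237.7/0.135 = 1760.741; AUC_ev,0→∞ = 4627.175 + 1760.741 = 6387.916 ng/mL·h
F = (AUC_ev/D_ev)/(AUC_iv/D_iv) = (6387.916/7.5)/(9739.3315/5) = 851.722/1947.8663 = 0.4373

F = 0.437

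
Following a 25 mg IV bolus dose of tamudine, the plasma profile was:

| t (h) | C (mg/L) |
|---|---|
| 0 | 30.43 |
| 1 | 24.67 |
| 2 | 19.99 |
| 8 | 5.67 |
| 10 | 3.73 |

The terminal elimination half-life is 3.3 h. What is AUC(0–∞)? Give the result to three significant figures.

AUC = 154 mg/L·h

Trapezoidal AUC_0→10:
  [0→1]: (30.43+24.67)/2 × 1 = 27.55
  [1→2]: (24.67+19.99)/2 × 1 = 22.33
  [2→8]: (19.99+5.67)/2 × 6 = 76.98
  [8→10]: (5.67+3.73)/2 × 2 = 9.4
  Sum = 136.26 mg/L·h
k_e = ln2 / t½ = 0.693147 / 3.3 = 0.2100 h^-1
Extrapolated tail: C_last / k_e = 3.73 / 0.21 = 17.762
AUC_0→∞ = 136.26 + 17.762 = 154.022 mg/L·h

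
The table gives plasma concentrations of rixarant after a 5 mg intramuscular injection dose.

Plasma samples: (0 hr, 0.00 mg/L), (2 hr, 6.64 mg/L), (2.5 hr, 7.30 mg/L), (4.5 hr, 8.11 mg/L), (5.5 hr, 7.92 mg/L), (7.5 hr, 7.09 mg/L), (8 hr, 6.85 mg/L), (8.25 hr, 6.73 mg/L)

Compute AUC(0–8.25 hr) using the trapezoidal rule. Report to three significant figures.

Trapezoidal AUC_0→8.25:
  [0→2]: (0.00+6.64)/2 × 2 = 6.64
  [2→2.5]: (6.64+7.30)/2 × 0.5 = 3.485
  [2.5→4.5]: (7.30+8.11)/2 × 2 = 15.41
  [4.5→5.5]: (8.11+7.92)/2 × 1 = 8.015
  [5.5→7.5]: (7.92+7.09)/2 × 2 = 15.01
  [7.5→8]: (7.09+6.85)/2 × 0.5 = 3.485
  [8→8.25]: (6.85+6.73)/2 × 0.25 = 1.6975
  Sum = 53.7425 mg/L·hr

AUC = 53.7 mg/L·hr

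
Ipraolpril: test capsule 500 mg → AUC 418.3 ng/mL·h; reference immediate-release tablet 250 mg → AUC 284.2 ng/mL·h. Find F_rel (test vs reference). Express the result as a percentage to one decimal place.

F_rel = (AUC_test/D_test) / (AUC_ref/D_ref)
      = (418.3/500) / (284.2/250)
      = 0.8366 / 1.1368 = 0.7359 = 73.59%

F_rel = 73.6%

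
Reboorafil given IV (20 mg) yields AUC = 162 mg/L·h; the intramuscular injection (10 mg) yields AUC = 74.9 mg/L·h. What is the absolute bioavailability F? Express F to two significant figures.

F = (AUC_ev / D_ev) / (AUC_iv / D_iv)
  = (74.9/10) / (162/20)
  = 7.49 / 8.1 = 0.9247

F = 0.92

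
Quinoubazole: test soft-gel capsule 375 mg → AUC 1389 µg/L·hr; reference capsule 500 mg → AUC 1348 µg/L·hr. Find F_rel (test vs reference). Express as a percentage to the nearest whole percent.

F_rel = (AUC_test/D_test) / (AUC_ref/D_ref)
      = (1389/375) / (1348/500)
      = 3.704 / 2.696 = 1.3739 = 137.39%

F_rel = 137%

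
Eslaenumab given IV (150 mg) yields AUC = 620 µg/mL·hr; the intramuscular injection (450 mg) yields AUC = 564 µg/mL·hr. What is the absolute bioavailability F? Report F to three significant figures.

F = 0.303

F = (AUC_ev / D_ev) / (AUC_iv / D_iv)
  = (564/450) / (620/150)
  = 1.25333 / 4.13333 = 0.3032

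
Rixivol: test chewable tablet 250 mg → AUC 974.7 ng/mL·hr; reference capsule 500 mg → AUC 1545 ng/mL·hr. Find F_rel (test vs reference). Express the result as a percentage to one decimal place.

F_rel = (AUC_test/D_test) / (AUC_ref/D_ref)
      = (974.7/250) / (1545/500)
      = 3.8988 / 3.09 = 1.2617 = 126.17%

F_rel = 126.2%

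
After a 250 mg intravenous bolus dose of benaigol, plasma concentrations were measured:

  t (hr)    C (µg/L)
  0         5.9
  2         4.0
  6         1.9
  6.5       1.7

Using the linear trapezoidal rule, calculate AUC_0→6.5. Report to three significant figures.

AUC = 22.6 µg/L·hr

Trapezoidal AUC_0→6.5:
  [0→2]: (5.9+4.0)/2 × 2 = 9.9
  [2→6]: (4.0+1.9)/2 × 4 = 11.8
  [6→6.5]: (1.9+1.7)/2 × 0.5 = 0.9
  Sum = 22.6 µg/L·hr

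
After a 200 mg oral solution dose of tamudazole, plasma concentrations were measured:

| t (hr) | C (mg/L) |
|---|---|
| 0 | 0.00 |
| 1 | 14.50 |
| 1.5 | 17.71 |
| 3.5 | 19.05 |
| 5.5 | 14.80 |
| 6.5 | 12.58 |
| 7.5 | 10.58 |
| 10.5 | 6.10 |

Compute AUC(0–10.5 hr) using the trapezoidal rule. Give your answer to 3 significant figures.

AUC = 136 mg/L·hr

Trapezoidal AUC_0→10.5:
  [0→1]: (0.00+14.50)/2 × 1 = 7.25
  [1→1.5]: (14.50+17.71)/2 × 0.5 = 8.0525
  [1.5→3.5]: (17.71+19.05)/2 × 2 = 36.76
  [3.5→5.5]: (19.05+14.80)/2 × 2 = 33.85
  [5.5→6.5]: (14.80+12.58)/2 × 1 = 13.69
  [6.5→7.5]: (12.58+10.58)/2 × 1 = 11.58
  [7.5→10.5]: (10.58+6.10)/2 × 3 = 25.02
  Sum = 136.2025 mg/L·hr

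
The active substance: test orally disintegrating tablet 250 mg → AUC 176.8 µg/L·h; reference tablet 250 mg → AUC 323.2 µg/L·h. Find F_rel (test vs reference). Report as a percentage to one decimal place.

F_rel = (AUC_test/D_test) / (AUC_ref/D_ref)
      = (176.8/250) / (323.2/250)
      = 0.7072 / 1.2928 = 0.5470 = 54.70%

F_rel = 54.7%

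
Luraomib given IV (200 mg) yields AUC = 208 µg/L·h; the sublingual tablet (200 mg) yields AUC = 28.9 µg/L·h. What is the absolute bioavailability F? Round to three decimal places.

F = (AUC_ev / D_ev) / (AUC_iv / D_iv)
  = (28.9/200) / (208/200)
  = 0.1445 / 1.04 = 0.1389

F = 0.139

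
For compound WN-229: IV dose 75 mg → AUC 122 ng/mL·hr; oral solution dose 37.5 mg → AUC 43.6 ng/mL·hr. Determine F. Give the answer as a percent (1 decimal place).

F = 71.5%

F = (AUC_ev / D_ev) / (AUC_iv / D_iv)
  = (43.6/37.5) / (122/75)
  = 1.16267 / 1.62667 = 0.7148
  = 71.48%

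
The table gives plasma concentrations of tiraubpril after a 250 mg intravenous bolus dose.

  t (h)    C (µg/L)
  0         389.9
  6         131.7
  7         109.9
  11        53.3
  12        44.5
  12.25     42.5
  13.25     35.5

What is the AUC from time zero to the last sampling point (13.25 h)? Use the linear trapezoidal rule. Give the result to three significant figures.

AUC = 2110 µg/L·h

Trapezoidal AUC_0→13.25:
  [0→6]: (389.9+131.7)/2 × 6 = 1564.8
  [6→7]: (131.7+109.9)/2 × 1 = 120.8
  [7→11]: (109.9+53.3)/2 × 4 = 326.4
  [11→12]: (53.3+44.5)/2 × 1 = 48.9
  [12→12.25]: (44.5+42.5)/2 × 0.25 = 10.875
  [12.25→13.25]: (42.5+35.5)/2 × 1 = 39.0
  Sum = 2110.775 µg/L·h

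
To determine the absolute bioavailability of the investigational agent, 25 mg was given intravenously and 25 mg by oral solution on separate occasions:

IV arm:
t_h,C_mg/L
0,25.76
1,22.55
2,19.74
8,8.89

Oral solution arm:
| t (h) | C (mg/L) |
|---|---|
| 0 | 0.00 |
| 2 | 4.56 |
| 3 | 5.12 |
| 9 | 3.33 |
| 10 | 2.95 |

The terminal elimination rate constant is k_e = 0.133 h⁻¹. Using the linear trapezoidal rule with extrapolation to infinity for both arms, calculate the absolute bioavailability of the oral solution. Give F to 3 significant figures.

Trapezoidal AUC_0→8 (IV):
  [0→1]: (25.76+22.55)/2 × 1 = 24.155
  [1→2]: (22.55+19.74)/2 × 1 = 21.145
  [2→8]: (19.74+8.89)/2 × 6 = 85.89
  Sum = 131.19 mg/L·h
IV tail: 8.89/0.133 = 66.842; AUC_iv,0→∞ = 131.19 + 66.842 = 198.032 mg/L·h
Trapezoidal AUC_0→10 (oral solution):
  [0→2]: (0.00+4.56)/2 × 2 = 4.56
  [2→3]: (4.56+5.12)/2 × 1 = 4.84
  [3→9]: (5.12+3.33)/2 × 6 = 25.35
  [9→10]: (3.33+2.95)/2 × 1 = 3.14
  Sum = 37.89 mg/L·h
oral solution tail: 2.95/0.133 = 22.180; AUC_ev,0→∞ = 37.89 + 22.180 = 60.07 mg/L·h
F = (AUC_ev/D_ev)/(AUC_iv/D_iv) = (60.07/25)/(198.032/25) = 2.4028/7.92128 = 0.3033

F = 0.303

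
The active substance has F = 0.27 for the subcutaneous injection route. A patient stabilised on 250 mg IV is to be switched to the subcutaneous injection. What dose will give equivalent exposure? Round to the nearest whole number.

For equal systemic exposure: F × D_ev = D_iv
D_ev = D_iv / F = 250 / 0.27 = 925.926 mg

D_subcutaneous = 926 mg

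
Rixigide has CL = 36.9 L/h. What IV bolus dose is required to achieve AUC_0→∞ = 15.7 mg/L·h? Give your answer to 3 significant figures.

Dose = 579 mg

Dose_iv = CL × AUC_0→∞
     = 36.9 × 15.7 = 579.33 mg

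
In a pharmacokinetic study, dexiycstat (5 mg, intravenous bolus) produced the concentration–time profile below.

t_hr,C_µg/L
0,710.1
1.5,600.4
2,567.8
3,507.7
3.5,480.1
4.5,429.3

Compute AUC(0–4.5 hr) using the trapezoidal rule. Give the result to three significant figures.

AUC = 2510 µg/L·hr

Trapezoidal AUC_0→4.5:
  [0→1.5]: (710.1+600.4)/2 × 1.5 = 982.875
  [1.5→2]: (600.4+567.8)/2 × 0.5 = 292.05
  [2→3]: (567.8+507.7)/2 × 1 = 537.75
  [3→3.5]: (507.7+480.1)/2 × 0.5 = 246.95
  [3.5→4.5]: (480.1+429.3)/2 × 1 = 454.7
  Sum = 2514.325 µg/L·hr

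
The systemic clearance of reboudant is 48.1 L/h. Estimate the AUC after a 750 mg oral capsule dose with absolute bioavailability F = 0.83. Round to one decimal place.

AUC = 12.9 mg/L·h

AUC_0→∞ = F × Dose / CL
        = 0.83 × 750 / 48.1 = 12.9418 mg/L·h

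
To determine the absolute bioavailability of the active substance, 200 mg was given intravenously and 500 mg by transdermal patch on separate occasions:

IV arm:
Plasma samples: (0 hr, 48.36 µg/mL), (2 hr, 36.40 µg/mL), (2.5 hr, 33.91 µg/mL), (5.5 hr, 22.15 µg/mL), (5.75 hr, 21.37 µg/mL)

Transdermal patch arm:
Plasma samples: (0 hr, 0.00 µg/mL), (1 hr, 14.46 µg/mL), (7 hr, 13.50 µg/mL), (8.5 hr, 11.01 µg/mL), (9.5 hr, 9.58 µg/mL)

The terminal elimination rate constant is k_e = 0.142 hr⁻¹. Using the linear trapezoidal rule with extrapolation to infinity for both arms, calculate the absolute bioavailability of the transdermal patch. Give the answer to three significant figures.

F = 0.219

Trapezoidal AUC_0→5.75 (IV):
  [0→2]: (48.36+36.40)/2 × 2 = 84.76
  [2→2.5]: (36.40+33.91)/2 × 0.5 = 17.5775
  [2.5→5.5]: (33.91+22.15)/2 × 3 = 84.09
  [5.5→5.75]: (22.15+21.37)/2 × 0.25 = 5.44
  Sum = 191.8675 µg/mL·hr
IV tail: 21.37/0.142 = 150.493; AUC_iv,0→∞ = 191.8675 + 150.493 = 342.3605 µg/mL·hr
Trapezoidal AUC_0→9.5 (transdermal patch):
  [0→1]: (0.00+14.46)/2 × 1 = 7.23
  [1→7]: (14.46+13.50)/2 × 6 = 83.88
  [7→8.5]: (13.50+11.01)/2 × 1.5 = 18.3825
  [8.5→9.5]: (11.01+9.58)/2 × 1 = 10.295
  Sum = 119.7875 µg/mL·hr
transdermal patch tail: 9.58/0.142 = 67.465; AUC_ev,0→∞ = 119.7875 + 67.465 = 187.2525 µg/mL·hr
F = (AUC_ev/D_ev)/(AUC_iv/D_iv) = (187.2525/500)/(342.3605/200) = 0.374505/1.7118025 = 0.2188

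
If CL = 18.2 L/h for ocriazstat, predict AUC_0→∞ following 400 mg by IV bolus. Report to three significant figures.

AUC = 22.0 mg/L·h

AUC_0→∞ = Dose_iv / CL
        = 400 / 18.2 = 21.978 mg/L·h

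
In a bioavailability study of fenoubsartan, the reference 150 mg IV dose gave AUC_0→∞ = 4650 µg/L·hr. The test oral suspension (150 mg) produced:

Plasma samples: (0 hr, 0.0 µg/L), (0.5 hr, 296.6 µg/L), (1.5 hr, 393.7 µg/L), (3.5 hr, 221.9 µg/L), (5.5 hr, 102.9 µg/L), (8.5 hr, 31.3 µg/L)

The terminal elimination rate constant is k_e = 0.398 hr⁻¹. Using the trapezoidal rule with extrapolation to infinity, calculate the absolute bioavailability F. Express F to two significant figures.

Trapezoidal AUC_0→8.5 (oral suspension):
  [0→0.5]: (0.0+296.6)/2 × 0.5 = 74.15
  [0.5→1.5]: (296.6+393.7)/2 × 1 = 345.15
  [1.5→3.5]: (393.7+221.9)/2 × 2 = 615.6
  [3.5→5.5]: (221.9+102.9)/2 × 2 = 324.8
  [5.5→8.5]: (102.9+31.3)/2 × 3 = 201.3
  Sum = 1561.0 µg/L·hr
Tail: C_last/k_e = 31.3/0.398 = 78.643
AUC_0→∞ (oral suspension) = 1561.0 + 78.643 = 1639.643 µg/L·hr
F = (AUC_ev/D_ev)/(AUC_iv/D_iv) = (1639.643/150)/(4650/150) = 10.931/31 = 0.3526

F = 0.35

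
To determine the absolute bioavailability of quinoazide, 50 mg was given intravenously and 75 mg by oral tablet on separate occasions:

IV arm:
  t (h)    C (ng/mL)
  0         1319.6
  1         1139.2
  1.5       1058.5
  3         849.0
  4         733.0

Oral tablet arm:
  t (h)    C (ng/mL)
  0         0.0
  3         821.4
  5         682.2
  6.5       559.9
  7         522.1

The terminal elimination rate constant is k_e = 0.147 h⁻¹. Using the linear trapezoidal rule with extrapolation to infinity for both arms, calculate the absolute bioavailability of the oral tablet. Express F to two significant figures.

F = 0.56

Trapezoidal AUC_0→4 (IV):
  [0→1]: (1319.6+1139.2)/2 × 1 = 1229.4
  [1→1.5]: (1139.2+1058.5)/2 × 0.5 = 549.425
  [1.5→3]: (1058.5+849.0)/2 × 1.5 = 1430.625
  [3→4]: (849.0+733.0)/2 × 1 = 791.0
  Sum = 4000.45 ng/mL·h
IV tail: 733.0/0.147 = 4986.395; AUC_iv,0→∞ = 4000.45 + 4986.395 = 8986.845 ng/mL·h
Trapezoidal AUC_0→7 (oral tablet):
  [0→3]: (0.0+821.4)/2 × 3 = 1232.1
  [3→5]: (821.4+682.2)/2 × 2 = 1503.6
  [5→6.5]: (682.2+559.9)/2 × 1.5 = 931.575
  [6.5→7]: (559.9+522.1)/2 × 0.5 = 270.5
  Sum = 3937.775 ng/mL·h
oral tablet tail: 522.1/0.147 = 3551.701; AUC_ev,0→∞ = 3937.775 + 3551.701 = 7489.476 ng/mL·h
F = (AUC_ev/D_ev)/(AUC_iv/D_iv) = (7489.476/75)/(8986.845/50) = 99.85968/179.7369 = 0.5556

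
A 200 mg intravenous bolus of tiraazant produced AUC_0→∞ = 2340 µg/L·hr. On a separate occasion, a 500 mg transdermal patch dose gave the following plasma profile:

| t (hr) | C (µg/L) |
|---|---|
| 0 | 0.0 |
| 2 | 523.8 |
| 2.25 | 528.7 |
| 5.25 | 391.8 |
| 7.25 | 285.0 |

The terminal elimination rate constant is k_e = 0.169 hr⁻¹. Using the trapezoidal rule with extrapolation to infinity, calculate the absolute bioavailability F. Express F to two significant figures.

F = 0.75

Trapezoidal AUC_0→7.25 (transdermal patch):
  [0→2]: (0.0+523.8)/2 × 2 = 523.8
  [2→2.25]: (523.8+528.7)/2 × 0.25 = 131.5625
  [2.25→5.25]: (528.7+391.8)/2 × 3 = 1380.75
  [5.25→7.25]: (391.8+285.0)/2 × 2 = 676.8
  Sum = 2712.9125 µg/L·hr
Tail: C_last/k_e = 285.0/0.169 = 1686.391
AUC_0→∞ (transdermal patch) = 2712.9125 + 1686.391 = 4399.3035 µg/L·hr
F = (AUC_ev/D_ev)/(AUC_iv/D_iv) = (4399.3035/500)/(2340/200) = 8.798607/11.7 = 0.7520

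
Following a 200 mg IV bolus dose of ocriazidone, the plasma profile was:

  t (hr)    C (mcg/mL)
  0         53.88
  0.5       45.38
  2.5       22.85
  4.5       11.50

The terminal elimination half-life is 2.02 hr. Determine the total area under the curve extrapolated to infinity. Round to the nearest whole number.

AUC = 161 mcg/mL·hr

Trapezoidal AUC_0→4.5:
  [0→0.5]: (53.88+45.38)/2 × 0.5 = 24.815
  [0.5→2.5]: (45.38+22.85)/2 × 2 = 68.23
  [2.5→4.5]: (22.85+11.50)/2 × 2 = 34.35
  Sum = 127.395 mcg/mL·hr
k_e = ln2 / t½ = 0.693147 / 2.02 = 0.3431 hr^-1
Extrapolated tail: C_last / k_e = 11.50 / 0.3431 = 33.518
AUC_0→∞ = 127.395 + 33.518 = 160.913 mcg/mL·hr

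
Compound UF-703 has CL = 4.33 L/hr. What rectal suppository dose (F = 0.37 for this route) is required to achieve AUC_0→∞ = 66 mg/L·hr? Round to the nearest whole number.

Dose = 772 mg

Dose = CL × AUC_0→∞ / F
     = 4.33 × 66 / 0.37 = 772.378 mg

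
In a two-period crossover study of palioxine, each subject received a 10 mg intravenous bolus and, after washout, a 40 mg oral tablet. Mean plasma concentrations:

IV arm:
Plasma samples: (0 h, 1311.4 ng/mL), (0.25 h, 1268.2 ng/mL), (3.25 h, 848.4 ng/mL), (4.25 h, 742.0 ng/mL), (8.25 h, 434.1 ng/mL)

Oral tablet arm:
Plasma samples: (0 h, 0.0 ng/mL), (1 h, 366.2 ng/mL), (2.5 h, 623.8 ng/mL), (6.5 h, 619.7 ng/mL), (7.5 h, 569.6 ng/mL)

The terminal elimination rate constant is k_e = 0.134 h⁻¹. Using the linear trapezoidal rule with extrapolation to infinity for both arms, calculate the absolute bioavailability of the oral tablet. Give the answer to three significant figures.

Trapezoidal AUC_0→8.25 (IV):
  [0→0.25]: (1311.4+1268.2)/2 × 0.25 = 322.45
  [0.25→3.25]: (1268.2+848.4)/2 × 3 = 3174.9
  [3.25→4.25]: (848.4+742.0)/2 × 1 = 795.2
  [4.25→8.25]: (742.0+434.1)/2 × 4 = 2352.2
  Sum = 6644.75 ng/mL·h
IV tail: 434.1/0.134 = 3239.552; AUC_iv,0→∞ = 6644.75 + 3239.552 = 9884.302 ng/mL·h
Trapezoidal AUC_0→7.5 (oral tablet):
  [0→1]: (0.0+366.2)/2 × 1 = 183.1
  [1→2.5]: (366.2+623.8)/2 × 1.5 = 742.5
  [2.5→6.5]: (623.8+619.7)/2 × 4 = 2487.0
  [6.5→7.5]: (619.7+569.6)/2 × 1 = 594.65
  Sum = 4007.25 ng/mL·h
oral tablet tail: 569.6/0.134 = 4250.746; AUC_ev,0→∞ = 4007.25 + 4250.746 = 8257.996 ng/mL·h
F = (AUC_ev/D_ev)/(AUC_iv/D_iv) = (8257.996/40)/(9884.302/10) = 206.4499/988.4302 = 0.2089

F = 0.209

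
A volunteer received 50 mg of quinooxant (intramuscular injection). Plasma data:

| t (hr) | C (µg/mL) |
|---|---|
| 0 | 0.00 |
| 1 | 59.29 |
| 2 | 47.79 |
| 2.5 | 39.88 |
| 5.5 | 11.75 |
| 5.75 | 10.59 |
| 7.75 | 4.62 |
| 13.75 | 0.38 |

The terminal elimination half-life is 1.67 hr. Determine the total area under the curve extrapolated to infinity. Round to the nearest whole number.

Trapezoidal AUC_0→13.75:
  [0→1]: (0.00+59.29)/2 × 1 = 29.645
  [1→2]: (59.29+47.79)/2 × 1 = 53.54
  [2→2.5]: (47.79+39.88)/2 × 0.5 = 21.9175
  [2.5→5.5]: (39.88+11.75)/2 × 3 = 77.445
  [5.5→5.75]: (11.75+10.59)/2 × 0.25 = 2.7925
  [5.75→7.75]: (10.59+4.62)/2 × 2 = 15.21
  [7.75→13.75]: (4.62+0.38)/2 × 6 = 15.0
  Sum = 215.55 µg/mL·hr
k_e = ln2 / t½ = 0.693147 / 1.67 = 0.4151 hr^-1
Extrapolated tail: C_last / k_e = 0.38 / 0.4151 = 0.915
AUC_0→∞ = 215.55 + 0.915 = 216.465 µg/mL·hr

AUC = 216 µg/mL·hr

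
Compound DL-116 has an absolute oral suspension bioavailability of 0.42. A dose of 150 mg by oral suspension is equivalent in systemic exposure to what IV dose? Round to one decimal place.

Systemic exposure from an extravascular dose = F × D_ev, so the equivalent IV dose is F × D_ev.
D_iv = F × D_ev = 0.42 × 150 = 63 mg

D_iv = 63.0 mg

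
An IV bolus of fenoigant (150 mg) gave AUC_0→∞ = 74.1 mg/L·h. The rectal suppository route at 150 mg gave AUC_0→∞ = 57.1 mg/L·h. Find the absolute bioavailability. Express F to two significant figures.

F = (AUC_ev / D_ev) / (AUC_iv / D_iv)
  = (57.1/150) / (74.1/150)
  = 0.380667 / 0.494 = 0.7706

F = 0.77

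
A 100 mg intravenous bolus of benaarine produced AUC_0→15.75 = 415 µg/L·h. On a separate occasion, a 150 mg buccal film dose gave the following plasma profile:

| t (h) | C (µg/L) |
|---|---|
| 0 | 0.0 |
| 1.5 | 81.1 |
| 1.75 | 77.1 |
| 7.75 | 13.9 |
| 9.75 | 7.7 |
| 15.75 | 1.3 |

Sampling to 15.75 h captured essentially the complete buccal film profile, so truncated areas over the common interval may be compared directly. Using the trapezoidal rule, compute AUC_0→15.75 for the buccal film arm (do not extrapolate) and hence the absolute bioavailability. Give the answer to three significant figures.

Trapezoidal AUC_0→15.75 (buccal film):
  [0→1.5]: (0.0+81.1)/2 × 1.5 = 60.825
  [1.5→1.75]: (81.1+77.1)/2 × 0.25 = 19.775
  [1.75→7.75]: (77.1+13.9)/2 × 6 = 273.0
  [7.75→9.75]: (13.9+7.7)/2 × 2 = 21.6
  [9.75→15.75]: (7.7+1.3)/2 × 6 = 27.0
  Sum = 402.2 µg/L·h
F = (AUC_ev/D_ev)/(AUC_iv/D_iv) = (402.2/150)/(415/100) = 2.68133/4.15 = 0.6461

F = 0.646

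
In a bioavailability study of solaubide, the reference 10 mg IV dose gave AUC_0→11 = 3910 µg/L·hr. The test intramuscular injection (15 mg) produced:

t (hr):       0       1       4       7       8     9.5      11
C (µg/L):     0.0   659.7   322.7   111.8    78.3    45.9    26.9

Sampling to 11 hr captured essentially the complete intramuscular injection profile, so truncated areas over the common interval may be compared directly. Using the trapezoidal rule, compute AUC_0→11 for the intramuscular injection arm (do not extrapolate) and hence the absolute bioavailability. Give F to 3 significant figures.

F = 0.460

Trapezoidal AUC_0→11 (intramuscular injection):
  [0→1]: (0.0+659.7)/2 × 1 = 329.85
  [1→4]: (659.7+322.7)/2 × 3 = 1473.6
  [4→7]: (322.7+111.8)/2 × 3 = 651.75
  [7→8]: (111.8+78.3)/2 × 1 = 95.05
  [8→9.5]: (78.3+45.9)/2 × 1.5 = 93.15
  [9.5→11]: (45.9+26.9)/2 × 1.5 = 54.6
  Sum = 2698.0 µg/L·hr
F = (AUC_ev/D_ev)/(AUC_iv/D_iv) = (2698.0/15)/(3910/10) = 179.867/391 = 0.4600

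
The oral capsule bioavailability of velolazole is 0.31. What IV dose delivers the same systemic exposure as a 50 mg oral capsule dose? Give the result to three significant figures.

D_iv = 15.5 mg

Systemic exposure from an extravascular dose = F × D_ev, so the equivalent IV dose is F × D_ev.
D_iv = F × D_ev = 0.31 × 50 = 15.5 mg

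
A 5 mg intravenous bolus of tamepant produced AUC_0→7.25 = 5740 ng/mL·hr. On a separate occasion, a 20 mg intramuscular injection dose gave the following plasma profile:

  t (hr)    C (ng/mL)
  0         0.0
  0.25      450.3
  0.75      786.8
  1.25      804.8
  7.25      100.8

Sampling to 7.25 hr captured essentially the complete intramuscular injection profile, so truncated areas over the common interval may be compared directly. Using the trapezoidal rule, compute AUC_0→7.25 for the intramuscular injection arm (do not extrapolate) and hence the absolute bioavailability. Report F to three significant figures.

F = 0.152

Trapezoidal AUC_0→7.25 (intramuscular injection):
  [0→0.25]: (0.0+450.3)/2 × 0.25 = 56.2875
  [0.25→0.75]: (450.3+786.8)/2 × 0.5 = 309.275
  [0.75→1.25]: (786.8+804.8)/2 × 0.5 = 397.9
  [1.25→7.25]: (804.8+100.8)/2 × 6 = 2716.8
  Sum = 3480.2625 ng/mL·hr
F = (AUC_ev/D_ev)/(AUC_iv/D_iv) = (3480.2625/20)/(5740/5) = 174.013/1148 = 0.1516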